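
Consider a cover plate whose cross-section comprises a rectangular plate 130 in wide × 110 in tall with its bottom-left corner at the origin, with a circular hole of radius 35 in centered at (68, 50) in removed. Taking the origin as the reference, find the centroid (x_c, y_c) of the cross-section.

x_c = 63.90 in, y_c = 56.84 in

plate: A = 130 × 110 = 14300.00, centroid at (65.00, 55.00).
hole: A = −π·35² = -3848.45, centroid at (68.00, 50.00).
ΣA = 10451.55 in², ΣAx_c = 667805.33 in³, ΣAy_c = 594077.45 in³.
x_c = 667805.33/10451.55 = 63.90 in; y_c = 594077.45/10451.55 = 56.84 in.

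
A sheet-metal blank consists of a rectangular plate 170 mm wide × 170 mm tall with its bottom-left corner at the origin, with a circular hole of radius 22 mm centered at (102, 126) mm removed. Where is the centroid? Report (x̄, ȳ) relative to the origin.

x̄ = 84.06 mm, ȳ = 82.72 mm

Part | A | x̄ᵢ | ȳᵢ | A·x̄ᵢ | A·ȳᵢ
plate | 28900.00 | 85.00 | 85.00 | 2456500.00 | 2456500.00
hole | -1520.53 | 102.00 | 126.00 | -155094.15 | -191586.89
Σ | 27379.47 |  |  | 2301405.85 | 2264913.11
x̄ = 2301405.85 / 27379.47 = 84.06 mm
ȳ = 2264913.11 / 27379.47 = 82.72 mm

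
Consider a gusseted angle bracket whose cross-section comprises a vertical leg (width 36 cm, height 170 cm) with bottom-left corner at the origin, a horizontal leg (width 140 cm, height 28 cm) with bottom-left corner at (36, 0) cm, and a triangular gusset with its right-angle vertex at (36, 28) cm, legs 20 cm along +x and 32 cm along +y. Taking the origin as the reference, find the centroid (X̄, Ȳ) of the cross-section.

X̄ = 52.06 cm, Ȳ = 56.70 cm

vertical leg: A = 36 × 170 = 6120.00, centroid at (18.00, 85.00).
horizontal leg: A = 140 × 28 = 3920.00, centroid at (106.00, 14.00).
gusset: A = ½·20·32 = 320.00, centroid at (42.67, 38.67).
ΣA = 10360.00 cm²
ΣAX̄ = (6120.00)(18.00) + (3920.00)(106.00) + (320.00)(42.67) = 539333.33 cm³
ΣAȲ = (6120.00)(85.00) + (3920.00)(14.00) + (320.00)(38.67) = 587453.33 cm³
X̄ = 539333.33 / 10360.00 = 52.06 cm
Ȳ = 587453.33 / 10360.00 = 56.70 cm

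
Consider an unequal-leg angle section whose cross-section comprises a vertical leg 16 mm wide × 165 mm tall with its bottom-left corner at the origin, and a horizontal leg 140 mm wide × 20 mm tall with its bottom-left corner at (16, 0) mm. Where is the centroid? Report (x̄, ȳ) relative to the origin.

x̄ = 48.15 mm, ȳ = 45.18 mm

vertical leg: A = 16 × 165 = 2640.00, centroid at (8.00, 82.50).
horizontal leg: A = 140 × 20 = 2800.00, centroid at (86.00, 10.00).
ΣA = 5440.00 mm²
ΣAx̄ = (2640.00)(8.00) + (2800.00)(86.00) = 261920.00 mm³
ΣAȳ = (2640.00)(82.50) + (2800.00)(10.00) = 245800.00 mm³
x̄ = 261920.00 / 5440.00 = 48.15 mm
ȳ = 245800.00 / 5440.00 = 45.18 mm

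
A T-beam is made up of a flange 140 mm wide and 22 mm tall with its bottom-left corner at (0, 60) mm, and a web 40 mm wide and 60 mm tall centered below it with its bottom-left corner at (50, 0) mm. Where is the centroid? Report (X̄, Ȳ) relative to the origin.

web: A = 40 × 60 = 2400.00, centroid at (70.00, 30.00).
flange: A = 140 × 22 = 3080.00, centroid at (70.00, 71.00).
ΣA = 5480.00 mm², ΣAX̄ = 383600.00 mm³, ΣAȲ = 290680.00 mm³.
X̄ = 383600.00/5480.00 = 70.00 mm; Ȳ = 290680.00/5480.00 = 53.04 mm.

X̄ = 70.00 mm, Ȳ = 53.04 mm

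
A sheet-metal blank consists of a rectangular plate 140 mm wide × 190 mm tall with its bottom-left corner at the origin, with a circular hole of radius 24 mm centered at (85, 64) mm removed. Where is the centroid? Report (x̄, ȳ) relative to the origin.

x̄ = 68.91 mm, ȳ = 97.26 mm

plate: A = 140 × 190 = 26600.00, centroid at (70.00, 95.00).
hole: A = −π·24² = -1809.56, centroid at (85.00, 64.00).
ΣA = 24790.44 mm², ΣAx̄ = 1708187.62 mm³, ΣAȳ = 2411188.33 mm³.
x̄ = 1708187.62/24790.44 = 68.91 mm; ȳ = 2411188.33/24790.44 = 97.26 mm.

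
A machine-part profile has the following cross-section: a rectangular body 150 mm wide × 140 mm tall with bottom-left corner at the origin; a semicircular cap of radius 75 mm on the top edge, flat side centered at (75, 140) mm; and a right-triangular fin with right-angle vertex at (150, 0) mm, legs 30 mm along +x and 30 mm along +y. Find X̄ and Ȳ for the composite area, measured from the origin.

X̄ = 76.26 mm, Ȳ = 98.82 mm

Part | A | x̄ᵢ | ȳᵢ | A·x̄ᵢ | A·ȳᵢ
rectangular body | 21000.00 | 75.00 | 70.00 | 1575000.00 | 1470000.00
semicircular top | 8835.73 | 75.00 | 171.83 | 662679.70 | 1518252.11
triangular fin | 450.00 | 160.00 | 10.00 | 72000.00 | 4500.00
Σ | 30285.73 |  |  | 2309679.70 | 2992752.11
X̄ = 2309679.70 / 30285.73 = 76.26 mm
Ȳ = 2992752.11 / 30285.73 = 98.82 mm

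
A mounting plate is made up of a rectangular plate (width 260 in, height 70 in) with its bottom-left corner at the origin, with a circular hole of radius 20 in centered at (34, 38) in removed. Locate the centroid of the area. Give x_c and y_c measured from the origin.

x_c = 137.12 in, y_c = 34.78 in

Part | A | x̄ᵢ | ȳᵢ | A·x̄ᵢ | A·ȳᵢ
plate | 18200.00 | 130.00 | 35.00 | 2366000.00 | 637000.00
hole | -1256.64 | 34.00 | 38.00 | -42725.66 | -47752.21
Σ | 16943.36 |  |  | 2323274.34 | 589247.79
x_c = 2323274.34 / 16943.36 = 137.12 in
y_c = 589247.79 / 16943.36 = 34.78 in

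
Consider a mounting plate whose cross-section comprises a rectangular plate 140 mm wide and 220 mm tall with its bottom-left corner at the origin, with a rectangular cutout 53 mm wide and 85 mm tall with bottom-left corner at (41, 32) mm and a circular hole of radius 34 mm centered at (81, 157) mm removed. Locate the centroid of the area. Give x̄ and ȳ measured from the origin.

x̄ = 68.73 mm, ȳ = 109.53 mm

Part | A | x̄ᵢ | ȳᵢ | A·x̄ᵢ | A·ȳᵢ
plate | 30800.00 | 70.00 | 110.00 | 2156000.00 | 3388000.00
hole 1 | -4505.00 | 67.50 | 74.50 | -304087.50 | -335622.50
hole 2 | -3631.68 | 81.00 | 157.00 | -294166.17 | -570173.93
Σ | 22663.32 |  |  | 1557746.33 | 2482203.57
x̄ = 1557746.33 / 22663.32 = 68.73 mm
ȳ = 2482203.57 / 22663.32 = 109.53 mm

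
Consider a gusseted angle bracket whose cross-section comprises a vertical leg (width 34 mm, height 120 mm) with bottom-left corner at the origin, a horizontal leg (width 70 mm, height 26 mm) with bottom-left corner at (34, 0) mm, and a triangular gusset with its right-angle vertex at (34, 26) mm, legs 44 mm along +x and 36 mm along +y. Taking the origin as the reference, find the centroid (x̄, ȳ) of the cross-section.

vertical leg: A = 34 × 120 = 4080.00, centroid at (17.00, 60.00).
horizontal leg: A = 70 × 26 = 1820.00, centroid at (69.00, 13.00).
gusset: A = ½·44·36 = 792.00, centroid at (48.67, 38.00).
ΣA = 6692.00 mm²
ΣAx̄ = (4080.00)(17.00) + (1820.00)(69.00) + (792.00)(48.67) = 233484.00 mm³
ΣAȳ = (4080.00)(60.00) + (1820.00)(13.00) + (792.00)(38.00) = 298556.00 mm³
x̄ = 233484.00 / 6692.00 = 34.89 mm
ȳ = 298556.00 / 6692.00 = 44.61 mm

x̄ = 34.89 mm, ȳ = 44.61 mm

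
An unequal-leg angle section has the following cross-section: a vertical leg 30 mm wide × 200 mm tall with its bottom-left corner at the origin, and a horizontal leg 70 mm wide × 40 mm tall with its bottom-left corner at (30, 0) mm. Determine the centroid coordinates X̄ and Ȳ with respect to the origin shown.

vertical leg: A = 30 × 200 = 6000.00, centroid at (15.00, 100.00).
horizontal leg: A = 70 × 40 = 2800.00, centroid at (65.00, 20.00).
ΣA = 8800.00 mm², ΣAX̄ = 272000.00 mm³, ΣAȲ = 656000.00 mm³.
X̄ = 272000.00/8800.00 = 30.91 mm; Ȳ = 656000.00/8800.00 = 74.55 mm.

X̄ = 30.91 mm, Ȳ = 74.55 mm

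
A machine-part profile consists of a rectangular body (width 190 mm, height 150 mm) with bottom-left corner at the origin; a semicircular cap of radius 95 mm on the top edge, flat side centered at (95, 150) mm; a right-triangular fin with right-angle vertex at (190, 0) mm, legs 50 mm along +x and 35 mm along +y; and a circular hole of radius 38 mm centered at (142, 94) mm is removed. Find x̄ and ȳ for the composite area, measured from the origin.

rectangular body: A = 190 × 150 = 28500.00, centroid at (95.00, 75.00).
semicircular top: A = ½π·95² = 14176.44, centroid at (95.00, 190.32).
triangular fin: A = ½·50·35 = 875.00, centroid at (206.67, 11.67).
hole: A = −π·38² = -4536.46, centroid at (142.00, 94.00).
ΣA = 39014.98 mm²
ΣAx̄ = (28500.00)(95.00) + (14176.44)(95.00) + (875.00)(206.67) + (-4536.46)(142.00) = 3590917.54 mm³
ΣAȳ = (28500.00)(75.00) + (14176.44)(190.32) + (875.00)(11.67) + (-4536.46)(94.00) = 4419329.97 mm³
x̄ = 3590917.54 / 39014.98 = 92.04 mm
ȳ = 4419329.97 / 39014.98 = 113.27 mm

x̄ = 92.04 mm, ȳ = 113.27 mm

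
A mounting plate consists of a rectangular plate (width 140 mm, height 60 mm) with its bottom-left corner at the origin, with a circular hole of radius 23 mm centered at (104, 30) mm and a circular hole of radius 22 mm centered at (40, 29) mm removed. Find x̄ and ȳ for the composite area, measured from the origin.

x̄ = 67.91 mm, ȳ = 30.29 mm

Part | A | x̄ᵢ | ȳᵢ | A·x̄ᵢ | A·ȳᵢ
plate | 8400.00 | 70.00 | 30.00 | 588000.00 | 252000.00
hole 1 | -1661.90 | 104.00 | 30.00 | -172837.86 | -49857.08
hole 2 | -1520.53 | 40.00 | 29.00 | -60821.23 | -44095.39
Σ | 5217.57 |  |  | 354340.90 | 158047.53
x̄ = 354340.90 / 5217.57 = 67.91 mm
ȳ = 158047.53 / 5217.57 = 30.29 mm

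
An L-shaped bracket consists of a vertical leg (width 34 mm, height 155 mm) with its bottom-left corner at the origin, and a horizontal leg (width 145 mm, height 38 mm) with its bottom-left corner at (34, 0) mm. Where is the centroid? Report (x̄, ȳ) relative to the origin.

vertical leg: A = 34 × 155 = 5270.00, centroid at (17.00, 77.50).
horizontal leg: A = 145 × 38 = 5510.00, centroid at (106.50, 19.00).
ΣA = 10780.00 mm²
ΣAx̄ = (5270.00)(17.00) + (5510.00)(106.50) = 676405.00 mm³
ΣAȳ = (5270.00)(77.50) + (5510.00)(19.00) = 513115.00 mm³
x̄ = 676405.00 / 10780.00 = 62.75 mm
ȳ = 513115.00 / 10780.00 = 47.60 mm

x̄ = 62.75 mm, ȳ = 47.60 mm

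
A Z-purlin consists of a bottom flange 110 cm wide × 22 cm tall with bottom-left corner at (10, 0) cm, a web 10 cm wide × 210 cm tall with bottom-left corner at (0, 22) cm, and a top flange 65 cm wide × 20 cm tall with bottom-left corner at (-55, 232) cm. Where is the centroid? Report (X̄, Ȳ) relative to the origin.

X̄ = 23.81 cm, Ȳ = 104.45 cm

Part | A | x̄ᵢ | ȳᵢ | A·x̄ᵢ | A·ȳᵢ
bottom flange | 2420.00 | 65.00 | 11.00 | 157300.00 | 26620.00
web | 2100.00 | 5.00 | 127.00 | 10500.00 | 266700.00
top flange | 1300.00 | -22.50 | 242.00 | -29250.00 | 314600.00
Σ | 5820.00 |  |  | 138550.00 | 607920.00
X̄ = 138550.00 / 5820.00 = 23.81 cm
Ȳ = 607920.00 / 5820.00 = 104.45 cm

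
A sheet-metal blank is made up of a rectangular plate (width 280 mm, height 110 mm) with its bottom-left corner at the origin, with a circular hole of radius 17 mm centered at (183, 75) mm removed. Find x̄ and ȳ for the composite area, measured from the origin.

plate: A = 280 × 110 = 30800.00, centroid at (140.00, 55.00).
hole: A = −π·17² = -907.92, centroid at (183.00, 75.00).
ΣA = 29892.08 mm²
ΣAx̄ = (30800.00)(140.00) + (-907.92)(183.00) = 4145850.59 mm³
ΣAȳ = (30800.00)(55.00) + (-907.92)(75.00) = 1625905.98 mm³
x̄ = 4145850.59 / 29892.08 = 138.69 mm
ȳ = 1625905.98 / 29892.08 = 54.39 mm

x̄ = 138.69 mm, ȳ = 54.39 mm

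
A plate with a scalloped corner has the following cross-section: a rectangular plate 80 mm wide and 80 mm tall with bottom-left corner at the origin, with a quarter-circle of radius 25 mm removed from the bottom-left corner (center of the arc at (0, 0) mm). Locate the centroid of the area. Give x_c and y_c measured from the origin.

Part | A | x̄ᵢ | ȳᵢ | A·x̄ᵢ | A·ȳᵢ
plate | 6400.00 | 40.00 | 40.00 | 256000.00 | 256000.00
removed quarter-circle | -490.87 | 10.61 | 10.61 | -5208.33 | -5208.33
Σ | 5909.13 |  |  | 250791.67 | 250791.67
x_c = 250791.67 / 5909.13 = 42.44 mm
y_c = 250791.67 / 5909.13 = 42.44 mm

x_c = 42.44 mm, y_c = 42.44 mm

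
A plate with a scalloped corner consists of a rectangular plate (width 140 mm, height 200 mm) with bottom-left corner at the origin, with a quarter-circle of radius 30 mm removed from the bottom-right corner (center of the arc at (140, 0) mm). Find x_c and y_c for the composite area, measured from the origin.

x_c = 68.52 mm, y_c = 102.26 mm

plate: A = 140 × 200 = 28000.00, centroid at (70.00, 100.00).
removed quarter-circle: A = −¼π·30² = -706.86, centroid at (127.27, 12.73).
ΣA = 27293.14 mm²
ΣAx_c = (28000.00)(70.00) + (-706.86)(127.27) = 1870039.83 mm³
ΣAy_c = (28000.00)(100.00) + (-706.86)(12.73) = 2791000.00 mm³
x_c = 1870039.83 / 27293.14 = 68.52 mm
y_c = 2791000.00 / 27293.14 = 102.26 mm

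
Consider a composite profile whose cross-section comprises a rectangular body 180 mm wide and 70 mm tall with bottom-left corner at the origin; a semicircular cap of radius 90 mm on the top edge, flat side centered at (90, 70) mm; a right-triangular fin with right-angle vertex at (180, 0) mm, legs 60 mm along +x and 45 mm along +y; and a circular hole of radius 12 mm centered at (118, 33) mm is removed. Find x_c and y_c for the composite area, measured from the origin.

rectangular body: A = 180 × 70 = 12600.00, centroid at (90.00, 35.00).
semicircular top: A = ½π·90² = 12723.45, centroid at (90.00, 108.20).
triangular fin: A = ½·60·45 = 1350.00, centroid at (200.00, 15.00).
hole: A = −π·12² = -452.39, centroid at (118.00, 33.00).
ΣA = 26221.06 mm², ΣAx_c = 2495728.58 mm³, ΣAy_c = 1822962.67 mm³.
x_c = 2495728.58/26221.06 = 95.18 mm; y_c = 1822962.67/26221.06 = 69.52 mm.

x_c = 95.18 mm, y_c = 69.52 mm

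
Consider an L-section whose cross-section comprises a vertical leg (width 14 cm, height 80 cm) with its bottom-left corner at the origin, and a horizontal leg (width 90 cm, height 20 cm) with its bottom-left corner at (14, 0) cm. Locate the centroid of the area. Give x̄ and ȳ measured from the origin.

Part | A | x̄ᵢ | ȳᵢ | A·x̄ᵢ | A·ȳᵢ
vertical leg | 1120.00 | 7.00 | 40.00 | 7840.00 | 44800.00
horizontal leg | 1800.00 | 59.00 | 10.00 | 106200.00 | 18000.00
Σ | 2920.00 |  |  | 114040.00 | 62800.00
x̄ = 114040.00 / 2920.00 = 39.05 cm
ȳ = 62800.00 / 2920.00 = 21.51 cm

x̄ = 39.05 cm, ȳ = 21.51 cm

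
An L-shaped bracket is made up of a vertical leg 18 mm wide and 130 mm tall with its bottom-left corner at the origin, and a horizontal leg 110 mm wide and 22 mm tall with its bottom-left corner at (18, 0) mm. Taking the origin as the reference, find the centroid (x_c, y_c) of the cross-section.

vertical leg: A = 18 × 130 = 2340.00, centroid at (9.00, 65.00).
horizontal leg: A = 110 × 22 = 2420.00, centroid at (73.00, 11.00).
ΣA = 4760.00 mm²
ΣAx_c = (2340.00)(9.00) + (2420.00)(73.00) = 197720.00 mm³
ΣAy_c = (2340.00)(65.00) + (2420.00)(11.00) = 178720.00 mm³
x_c = 197720.00 / 4760.00 = 41.54 mm
y_c = 178720.00 / 4760.00 = 37.55 mm

x_c = 41.54 mm, y_c = 37.55 mm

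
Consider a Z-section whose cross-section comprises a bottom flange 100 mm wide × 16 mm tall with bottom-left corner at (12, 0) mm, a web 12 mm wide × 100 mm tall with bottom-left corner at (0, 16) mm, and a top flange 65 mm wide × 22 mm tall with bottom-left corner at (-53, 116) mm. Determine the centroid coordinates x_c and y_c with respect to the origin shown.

x_c = 18.22 mm, y_c = 64.68 mm

Part | A | x̄ᵢ | ȳᵢ | A·x̄ᵢ | A·ȳᵢ
bottom flange | 1600.00 | 62.00 | 8.00 | 99200.00 | 12800.00
web | 1200.00 | 6.00 | 66.00 | 7200.00 | 79200.00
top flange | 1430.00 | -20.50 | 127.00 | -29315.00 | 181610.00
Σ | 4230.00 |  |  | 77085.00 | 273610.00
x_c = 77085.00 / 4230.00 = 18.22 mm
y_c = 273610.00 / 4230.00 = 64.68 mm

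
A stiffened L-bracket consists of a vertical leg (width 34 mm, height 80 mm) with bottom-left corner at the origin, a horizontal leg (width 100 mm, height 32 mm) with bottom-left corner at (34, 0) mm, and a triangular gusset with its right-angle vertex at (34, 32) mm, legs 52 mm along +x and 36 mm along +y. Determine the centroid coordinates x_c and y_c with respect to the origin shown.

x_c = 52.96 mm, y_c = 29.34 mm

vertical leg: A = 34 × 80 = 2720.00, centroid at (17.00, 40.00).
horizontal leg: A = 100 × 32 = 3200.00, centroid at (84.00, 16.00).
gusset: A = ½·52·36 = 936.00, centroid at (51.33, 44.00).
ΣA = 6856.00 mm², ΣAx_c = 363088.00 mm³, ΣAy_c = 201184.00 mm³.
x_c = 363088.00/6856.00 = 52.96 mm; y_c = 201184.00/6856.00 = 29.34 mm.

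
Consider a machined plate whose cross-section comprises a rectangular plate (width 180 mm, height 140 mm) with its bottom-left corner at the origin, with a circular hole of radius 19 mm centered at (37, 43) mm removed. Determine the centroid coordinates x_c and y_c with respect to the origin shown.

x_c = 92.50 mm, y_c = 71.27 mm

Part | A | x̄ᵢ | ȳᵢ | A·x̄ᵢ | A·ȳᵢ
plate | 25200.00 | 90.00 | 70.00 | 2268000.00 | 1764000.00
hole | -1134.11 | 37.00 | 43.00 | -41962.25 | -48766.94
Σ | 24065.89 |  |  | 2226037.75 | 1715233.06
x_c = 2226037.75 / 24065.89 = 92.50 mm
y_c = 1715233.06 / 24065.89 = 71.27 mm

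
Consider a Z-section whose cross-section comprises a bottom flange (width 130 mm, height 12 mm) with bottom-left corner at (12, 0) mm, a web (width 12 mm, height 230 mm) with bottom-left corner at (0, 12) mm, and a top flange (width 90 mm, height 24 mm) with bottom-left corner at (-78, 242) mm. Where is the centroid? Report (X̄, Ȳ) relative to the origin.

Part | A | x̄ᵢ | ȳᵢ | A·x̄ᵢ | A·ȳᵢ
bottom flange | 1560.00 | 77.00 | 6.00 | 120120.00 | 9360.00
web | 2760.00 | 6.00 | 127.00 | 16560.00 | 350520.00
top flange | 2160.00 | -33.00 | 254.00 | -71280.00 | 548640.00
Σ | 6480.00 |  |  | 65400.00 | 908520.00
X̄ = 65400.00 / 6480.00 = 10.09 mm
Ȳ = 908520.00 / 6480.00 = 140.20 mm

X̄ = 10.09 mm, Ȳ = 140.20 mm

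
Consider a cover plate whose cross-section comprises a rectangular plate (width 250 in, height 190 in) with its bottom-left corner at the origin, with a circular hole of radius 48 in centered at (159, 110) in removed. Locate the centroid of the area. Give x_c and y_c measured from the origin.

plate: A = 250 × 190 = 47500.00, centroid at (125.00, 95.00).
hole: A = −π·48² = -7238.23, centroid at (159.00, 110.00).
ΣA = 40261.77 in², ΣAx_c = 4786621.51 in³, ΣAy_c = 3716294.76 in³.
x_c = 4786621.51/40261.77 = 118.89 in; y_c = 3716294.76/40261.77 = 92.30 in.

x_c = 118.89 in, y_c = 92.30 in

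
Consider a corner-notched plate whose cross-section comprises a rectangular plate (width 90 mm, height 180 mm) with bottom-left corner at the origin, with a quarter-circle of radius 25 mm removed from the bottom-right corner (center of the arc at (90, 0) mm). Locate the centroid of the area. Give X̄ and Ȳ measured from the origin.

plate: A = 90 × 180 = 16200.00, centroid at (45.00, 90.00).
removed quarter-circle: A = −¼π·25² = -490.87, centroid at (79.39, 10.61).
ΣA = 15709.13 mm²
ΣAX̄ = (16200.00)(45.00) + (-490.87)(79.39) = 690029.69 mm³
ΣAȲ = (16200.00)(90.00) + (-490.87)(10.61) = 1452791.67 mm³
X̄ = 690029.69 / 15709.13 = 43.93 mm
Ȳ = 1452791.67 / 15709.13 = 92.48 mm

X̄ = 43.93 mm, Ȳ = 92.48 mm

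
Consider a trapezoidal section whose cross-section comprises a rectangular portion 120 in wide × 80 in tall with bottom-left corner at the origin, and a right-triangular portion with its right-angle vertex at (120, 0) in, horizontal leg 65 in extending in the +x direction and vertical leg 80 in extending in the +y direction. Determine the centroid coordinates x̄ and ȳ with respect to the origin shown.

rectangular portion: A = 120 × 80 = 9600.00, centroid at (60.00, 40.00).
triangular portion: A = ½·65·80 = 2600.00, centroid at (141.67, 26.67).
ΣA = 12200.00 in²
ΣAx̄ = (9600.00)(60.00) + (2600.00)(141.67) = 944333.33 in³
ΣAȳ = (9600.00)(40.00) + (2600.00)(26.67) = 453333.33 in³
x̄ = 944333.33 / 12200.00 = 77.40 in
ȳ = 453333.33 / 12200.00 = 37.16 in

x̄ = 77.40 in, ȳ = 37.16 in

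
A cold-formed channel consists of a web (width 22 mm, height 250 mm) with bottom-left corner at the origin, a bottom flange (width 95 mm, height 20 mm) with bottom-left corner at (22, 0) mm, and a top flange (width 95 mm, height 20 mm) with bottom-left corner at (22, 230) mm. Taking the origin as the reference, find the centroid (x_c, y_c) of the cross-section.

web: A = 22 × 250 = 5500.00, centroid at (11.00, 125.00).
bottom flange: A = 95 × 20 = 1900.00, centroid at (69.50, 10.00).
top flange: A = 95 × 20 = 1900.00, centroid at (69.50, 240.00).
ΣA = 9300.00 mm²
ΣAx_c = (5500.00)(11.00) + (1900.00)(69.50) + (1900.00)(69.50) = 324600.00 mm³
ΣAy_c = (5500.00)(125.00) + (1900.00)(10.00) + (1900.00)(240.00) = 1162500.00 mm³
x_c = 324600.00 / 9300.00 = 34.90 mm
y_c = 1162500.00 / 9300.00 = 125.00 mm

x_c = 34.90 mm, y_c = 125.00 mm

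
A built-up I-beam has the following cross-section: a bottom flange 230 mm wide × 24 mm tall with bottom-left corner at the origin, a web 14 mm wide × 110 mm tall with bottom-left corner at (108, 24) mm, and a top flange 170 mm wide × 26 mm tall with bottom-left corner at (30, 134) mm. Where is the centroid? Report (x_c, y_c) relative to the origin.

bottom flange: A = 230 × 24 = 5520.00, centroid at (115.00, 12.00).
web: A = 14 × 110 = 1540.00, centroid at (115.00, 79.00).
top flange: A = 170 × 26 = 4420.00, centroid at (115.00, 147.00).
ΣA = 11480.00 mm², ΣAx_c = 1320200.00 mm³, ΣAy_c = 837640.00 mm³.
x_c = 1320200.00/11480.00 = 115.00 mm; y_c = 837640.00/11480.00 = 72.97 mm.

x_c = 115.00 mm, y_c = 72.97 mm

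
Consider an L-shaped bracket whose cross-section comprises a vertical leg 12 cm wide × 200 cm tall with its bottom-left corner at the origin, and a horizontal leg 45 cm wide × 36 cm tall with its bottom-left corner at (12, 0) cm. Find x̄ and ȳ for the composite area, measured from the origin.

x̄ = 17.49 cm, ȳ = 66.96 cm

vertical leg: A = 12 × 200 = 2400.00, centroid at (6.00, 100.00).
horizontal leg: A = 45 × 36 = 1620.00, centroid at (34.50, 18.00).
ΣA = 4020.00 cm²
ΣAx̄ = (2400.00)(6.00) + (1620.00)(34.50) = 70290.00 cm³
ΣAȳ = (2400.00)(100.00) + (1620.00)(18.00) = 269160.00 cm³
x̄ = 70290.00 / 4020.00 = 17.49 cm
ȳ = 269160.00 / 4020.00 = 66.96 cm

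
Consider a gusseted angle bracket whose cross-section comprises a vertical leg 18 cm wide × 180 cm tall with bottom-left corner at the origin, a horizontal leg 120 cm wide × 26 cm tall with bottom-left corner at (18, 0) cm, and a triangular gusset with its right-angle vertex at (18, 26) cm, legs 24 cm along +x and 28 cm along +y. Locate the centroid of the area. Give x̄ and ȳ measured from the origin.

x̄ = 42.00 cm, ȳ = 51.38 cm

vertical leg: A = 18 × 180 = 3240.00, centroid at (9.00, 90.00).
horizontal leg: A = 120 × 26 = 3120.00, centroid at (78.00, 13.00).
gusset: A = ½·24·28 = 336.00, centroid at (26.00, 35.33).
ΣA = 6696.00 cm², ΣAx̄ = 281256.00 cm³, ΣAȳ = 344032.00 cm³.
x̄ = 281256.00/6696.00 = 42.00 cm; ȳ = 344032.00/6696.00 = 51.38 cm.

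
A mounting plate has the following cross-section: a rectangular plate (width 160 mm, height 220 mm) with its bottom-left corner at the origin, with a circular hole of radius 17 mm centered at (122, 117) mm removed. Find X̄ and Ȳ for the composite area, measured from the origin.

X̄ = 78.89 mm, Ȳ = 109.81 mm

plate: A = 160 × 220 = 35200.00, centroid at (80.00, 110.00).
hole: A = −π·17² = -907.92, centroid at (122.00, 117.00).
ΣA = 34292.08 mm²
ΣAX̄ = (35200.00)(80.00) + (-907.92)(122.00) = 2705233.73 mm³
ΣAȲ = (35200.00)(110.00) + (-907.92)(117.00) = 3765773.33 mm³
X̄ = 2705233.73 / 34292.08 = 78.89 mm
Ȳ = 3765773.33 / 34292.08 = 109.81 mm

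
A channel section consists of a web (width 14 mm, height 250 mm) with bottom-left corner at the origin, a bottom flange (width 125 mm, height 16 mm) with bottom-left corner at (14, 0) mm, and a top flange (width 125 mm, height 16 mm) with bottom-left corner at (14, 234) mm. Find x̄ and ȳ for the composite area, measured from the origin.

web: A = 14 × 250 = 3500.00, centroid at (7.00, 125.00).
bottom flange: A = 125 × 16 = 2000.00, centroid at (76.50, 8.00).
top flange: A = 125 × 16 = 2000.00, centroid at (76.50, 242.00).
ΣA = 7500.00 mm²
ΣAx̄ = (3500.00)(7.00) + (2000.00)(76.50) + (2000.00)(76.50) = 330500.00 mm³
ΣAȳ = (3500.00)(125.00) + (2000.00)(8.00) + (2000.00)(242.00) = 937500.00 mm³
x̄ = 330500.00 / 7500.00 = 44.07 mm
ȳ = 937500.00 / 7500.00 = 125.00 mm

x̄ = 44.07 mm, ȳ = 125.00 mm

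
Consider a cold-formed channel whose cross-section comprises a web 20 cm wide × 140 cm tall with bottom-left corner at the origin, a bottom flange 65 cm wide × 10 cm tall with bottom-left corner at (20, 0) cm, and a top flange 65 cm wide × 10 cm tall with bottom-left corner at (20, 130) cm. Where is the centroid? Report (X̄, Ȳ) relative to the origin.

web: A = 20 × 140 = 2800.00, centroid at (10.00, 70.00).
bottom flange: A = 65 × 10 = 650.00, centroid at (52.50, 5.00).
top flange: A = 65 × 10 = 650.00, centroid at (52.50, 135.00).
ΣA = 4100.00 cm², ΣAX̄ = 96250.00 cm³, ΣAȲ = 287000.00 cm³.
X̄ = 96250.00/4100.00 = 23.48 cm; Ȳ = 287000.00/4100.00 = 70.00 cm.

X̄ = 23.48 cm, Ȳ = 70.00 cm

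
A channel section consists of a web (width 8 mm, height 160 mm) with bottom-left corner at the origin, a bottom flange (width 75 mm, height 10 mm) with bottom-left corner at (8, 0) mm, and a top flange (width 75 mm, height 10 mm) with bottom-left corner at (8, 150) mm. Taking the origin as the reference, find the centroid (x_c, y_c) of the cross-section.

web: A = 8 × 160 = 1280.00, centroid at (4.00, 80.00).
bottom flange: A = 75 × 10 = 750.00, centroid at (45.50, 5.00).
top flange: A = 75 × 10 = 750.00, centroid at (45.50, 155.00).
ΣA = 2780.00 mm²
ΣAx_c = (1280.00)(4.00) + (750.00)(45.50) + (750.00)(45.50) = 73370.00 mm³
ΣAy_c = (1280.00)(80.00) + (750.00)(5.00) + (750.00)(155.00) = 222400.00 mm³
x_c = 73370.00 / 2780.00 = 26.39 mm
y_c = 222400.00 / 2780.00 = 80.00 mm

x_c = 26.39 mm, y_c = 80.00 mm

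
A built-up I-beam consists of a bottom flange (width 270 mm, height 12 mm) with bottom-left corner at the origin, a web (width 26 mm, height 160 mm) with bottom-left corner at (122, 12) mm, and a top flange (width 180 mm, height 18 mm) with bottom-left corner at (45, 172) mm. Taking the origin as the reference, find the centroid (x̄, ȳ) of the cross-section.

bottom flange: A = 270 × 12 = 3240.00, centroid at (135.00, 6.00).
web: A = 26 × 160 = 4160.00, centroid at (135.00, 92.00).
top flange: A = 180 × 18 = 3240.00, centroid at (135.00, 181.00).
ΣA = 10640.00 mm², ΣAx̄ = 1436400.00 mm³, ΣAȳ = 988600.00 mm³.
x̄ = 1436400.00/10640.00 = 135.00 mm; ȳ = 988600.00/10640.00 = 92.91 mm.

x̄ = 135.00 mm, ȳ = 92.91 mm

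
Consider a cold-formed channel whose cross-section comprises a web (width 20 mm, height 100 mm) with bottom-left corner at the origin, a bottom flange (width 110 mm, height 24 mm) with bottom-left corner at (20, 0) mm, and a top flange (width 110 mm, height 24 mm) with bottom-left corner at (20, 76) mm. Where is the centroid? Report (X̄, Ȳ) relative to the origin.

Part | A | x̄ᵢ | ȳᵢ | A·x̄ᵢ | A·ȳᵢ
web | 2000.00 | 10.00 | 50.00 | 20000.00 | 100000.00
bottom flange | 2640.00 | 75.00 | 12.00 | 198000.00 | 31680.00
top flange | 2640.00 | 75.00 | 88.00 | 198000.00 | 232320.00
Σ | 7280.00 |  |  | 416000.00 | 364000.00
X̄ = 416000.00 / 7280.00 = 57.14 mm
Ȳ = 364000.00 / 7280.00 = 50.00 mm

X̄ = 57.14 mm, Ȳ = 50.00 mm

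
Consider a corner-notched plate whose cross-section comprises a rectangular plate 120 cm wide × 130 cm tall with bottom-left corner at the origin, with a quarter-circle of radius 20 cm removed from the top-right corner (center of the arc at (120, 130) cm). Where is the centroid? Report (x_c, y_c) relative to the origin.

x_c = 58.94 cm, y_c = 63.84 cm

plate: A = 120 × 130 = 15600.00, centroid at (60.00, 65.00).
removed quarter-circle: A = −¼π·20² = -314.16, centroid at (111.51, 121.51).
ΣA = 15285.84 cm², ΣAx_c = 900967.55 cm³, ΣAy_c = 975825.96 cm³.
x_c = 900967.55/15285.84 = 58.94 cm; y_c = 975825.96/15285.84 = 63.84 cm.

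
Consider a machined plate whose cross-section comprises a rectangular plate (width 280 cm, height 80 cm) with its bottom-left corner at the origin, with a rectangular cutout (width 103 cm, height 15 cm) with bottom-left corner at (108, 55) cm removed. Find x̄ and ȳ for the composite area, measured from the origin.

plate: A = 280 × 80 = 22400.00, centroid at (140.00, 40.00).
hole: A = −(103 × 15) = -1545.00, centroid at (159.50, 62.50).
ΣA = 20855.00 cm², ΣAx̄ = 2889572.50 cm³, ΣAȳ = 799437.50 cm³.
x̄ = 2889572.50/20855.00 = 138.56 cm; ȳ = 799437.50/20855.00 = 38.33 cm.

x̄ = 138.56 cm, ȳ = 38.33 cm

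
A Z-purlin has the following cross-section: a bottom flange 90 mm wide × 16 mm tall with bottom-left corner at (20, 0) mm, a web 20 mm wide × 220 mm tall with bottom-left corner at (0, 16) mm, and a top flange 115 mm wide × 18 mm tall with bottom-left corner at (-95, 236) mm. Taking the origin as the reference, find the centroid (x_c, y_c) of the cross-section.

bottom flange: A = 90 × 16 = 1440.00, centroid at (65.00, 8.00).
web: A = 20 × 220 = 4400.00, centroid at (10.00, 126.00).
top flange: A = 115 × 18 = 2070.00, centroid at (-37.50, 245.00).
ΣA = 7910.00 mm²
ΣAx_c = (1440.00)(65.00) + (4400.00)(10.00) + (2070.00)(-37.50) = 59975.00 mm³
ΣAy_c = (1440.00)(8.00) + (4400.00)(126.00) + (2070.00)(245.00) = 1073070.00 mm³
x_c = 59975.00 / 7910.00 = 7.58 mm
y_c = 1073070.00 / 7910.00 = 135.66 mm

x_c = 7.58 mm, y_c = 135.66 mm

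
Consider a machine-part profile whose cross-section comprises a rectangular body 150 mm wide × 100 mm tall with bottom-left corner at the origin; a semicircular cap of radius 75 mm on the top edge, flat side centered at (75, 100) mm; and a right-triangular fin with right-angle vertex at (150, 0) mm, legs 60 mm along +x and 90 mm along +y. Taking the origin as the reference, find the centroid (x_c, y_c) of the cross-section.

x_c = 84.67 mm, y_c = 75.21 mm

rectangular body: A = 150 × 100 = 15000.00, centroid at (75.00, 50.00).
semicircular top: A = ½π·75² = 8835.73, centroid at (75.00, 131.83).
triangular fin: A = ½·60·90 = 2700.00, centroid at (170.00, 30.00).
ΣA = 26535.73 mm²
ΣAx_c = (15000.00)(75.00) + (8835.73)(75.00) + (2700.00)(170.00) = 2246679.70 mm³
ΣAy_c = (15000.00)(50.00) + (8835.73)(131.83) + (2700.00)(30.00) = 1995822.93 mm³
x_c = 2246679.70 / 26535.73 = 84.67 mm
y_c = 1995822.93 / 26535.73 = 75.21 mm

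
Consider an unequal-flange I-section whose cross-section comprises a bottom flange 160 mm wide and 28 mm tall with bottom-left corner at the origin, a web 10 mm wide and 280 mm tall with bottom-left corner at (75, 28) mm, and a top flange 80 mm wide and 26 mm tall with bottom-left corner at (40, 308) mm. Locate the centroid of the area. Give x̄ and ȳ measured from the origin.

x̄ = 80.00 mm, ȳ = 128.29 mm

bottom flange: A = 160 × 28 = 4480.00, centroid at (80.00, 14.00).
web: A = 10 × 280 = 2800.00, centroid at (80.00, 168.00).
top flange: A = 80 × 26 = 2080.00, centroid at (80.00, 321.00).
ΣA = 9360.00 mm², ΣAx̄ = 748800.00 mm³, ΣAȳ = 1200800.00 mm³.
x̄ = 748800.00/9360.00 = 80.00 mm; ȳ = 1200800.00/9360.00 = 128.29 mm.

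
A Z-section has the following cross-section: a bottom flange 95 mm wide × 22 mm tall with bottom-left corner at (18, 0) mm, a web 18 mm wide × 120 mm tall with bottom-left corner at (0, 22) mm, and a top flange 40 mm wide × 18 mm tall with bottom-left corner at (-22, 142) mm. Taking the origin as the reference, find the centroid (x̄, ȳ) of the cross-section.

bottom flange: A = 95 × 22 = 2090.00, centroid at (65.50, 11.00).
web: A = 18 × 120 = 2160.00, centroid at (9.00, 82.00).
top flange: A = 40 × 18 = 720.00, centroid at (-2.00, 151.00).
ΣA = 4970.00 mm²
ΣAx̄ = (2090.00)(65.50) + (2160.00)(9.00) + (720.00)(-2.00) = 154895.00 mm³
ΣAȳ = (2090.00)(11.00) + (2160.00)(82.00) + (720.00)(151.00) = 308830.00 mm³
x̄ = 154895.00 / 4970.00 = 31.17 mm
ȳ = 308830.00 / 4970.00 = 62.14 mm

x̄ = 31.17 mm, ȳ = 62.14 mm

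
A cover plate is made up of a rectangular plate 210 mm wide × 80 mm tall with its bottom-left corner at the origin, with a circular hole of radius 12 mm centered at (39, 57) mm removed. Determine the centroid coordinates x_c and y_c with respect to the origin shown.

Part | A | x̄ᵢ | ȳᵢ | A·x̄ᵢ | A·ȳᵢ
plate | 16800.00 | 105.00 | 40.00 | 1764000.00 | 672000.00
hole | -452.39 | 39.00 | 57.00 | -17643.18 | -25786.19
Σ | 16347.61 |  |  | 1746356.82 | 646213.81
x_c = 1746356.82 / 16347.61 = 106.83 mm
y_c = 646213.81 / 16347.61 = 39.53 mm

x_c = 106.83 mm, y_c = 39.53 mm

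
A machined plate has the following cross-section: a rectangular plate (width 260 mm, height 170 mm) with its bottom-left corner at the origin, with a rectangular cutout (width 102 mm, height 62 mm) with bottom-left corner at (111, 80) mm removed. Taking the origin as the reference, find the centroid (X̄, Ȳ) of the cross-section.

Part | A | x̄ᵢ | ȳᵢ | A·x̄ᵢ | A·ȳᵢ
plate | 44200.00 | 130.00 | 85.00 | 5746000.00 | 3757000.00
hole | -6324.00 | 162.00 | 111.00 | -1024488.00 | -701964.00
Σ | 37876.00 |  |  | 4721512.00 | 3055036.00
X̄ = 4721512.00 / 37876.00 = 124.66 mm
Ȳ = 3055036.00 / 37876.00 = 80.66 mm

X̄ = 124.66 mm, Ȳ = 80.66 mm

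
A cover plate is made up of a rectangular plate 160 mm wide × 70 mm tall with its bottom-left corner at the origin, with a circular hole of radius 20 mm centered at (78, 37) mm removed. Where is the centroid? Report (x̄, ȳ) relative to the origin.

Part | A | x̄ᵢ | ȳᵢ | A·x̄ᵢ | A·ȳᵢ
plate | 11200.00 | 80.00 | 35.00 | 896000.00 | 392000.00
hole | -1256.64 | 78.00 | 37.00 | -98017.69 | -46495.57
Σ | 9943.36 |  |  | 797982.31 | 345504.43
x̄ = 797982.31 / 9943.36 = 80.25 mm
ȳ = 345504.43 / 9943.36 = 34.75 mm

x̄ = 80.25 mm, ȳ = 34.75 mm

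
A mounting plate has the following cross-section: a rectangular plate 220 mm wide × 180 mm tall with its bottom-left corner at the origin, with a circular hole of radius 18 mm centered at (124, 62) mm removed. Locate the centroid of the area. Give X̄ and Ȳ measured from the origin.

X̄ = 109.63 mm, Ȳ = 90.74 mm

Part | A | x̄ᵢ | ȳᵢ | A·x̄ᵢ | A·ȳᵢ
plate | 39600.00 | 110.00 | 90.00 | 4356000.00 | 3564000.00
hole | -1017.88 | 124.00 | 62.00 | -126216.63 | -63108.31
Σ | 38582.12 |  |  | 4229783.37 | 3500891.69
X̄ = 4229783.37 / 38582.12 = 109.63 mm
Ȳ = 3500891.69 / 38582.12 = 90.74 mm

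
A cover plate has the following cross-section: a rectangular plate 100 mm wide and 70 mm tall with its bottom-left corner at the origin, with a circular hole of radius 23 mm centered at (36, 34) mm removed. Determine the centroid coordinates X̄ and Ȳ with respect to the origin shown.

X̄ = 54.36 mm, Ȳ = 35.31 mm

Part | A | x̄ᵢ | ȳᵢ | A·x̄ᵢ | A·ȳᵢ
plate | 7000.00 | 50.00 | 35.00 | 350000.00 | 245000.00
hole | -1661.90 | 36.00 | 34.00 | -59828.49 | -56504.69
Σ | 5338.10 |  |  | 290171.51 | 188495.31
X̄ = 290171.51 / 5338.10 = 54.36 mm
Ȳ = 188495.31 / 5338.10 = 35.31 mm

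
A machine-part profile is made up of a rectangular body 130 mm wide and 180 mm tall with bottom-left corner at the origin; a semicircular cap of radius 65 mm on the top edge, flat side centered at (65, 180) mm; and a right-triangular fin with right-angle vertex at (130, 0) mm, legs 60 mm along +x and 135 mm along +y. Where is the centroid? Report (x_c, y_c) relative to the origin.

rectangular body: A = 130 × 180 = 23400.00, centroid at (65.00, 90.00).
semicircular top: A = ½π·65² = 6636.61, centroid at (65.00, 207.59).
triangular fin: A = ½·60·135 = 4050.00, centroid at (150.00, 45.00).
ΣA = 34086.61 mm²
ΣAx_c = (23400.00)(65.00) + (6636.61)(65.00) + (4050.00)(150.00) = 2559879.94 mm³
ΣAy_c = (23400.00)(90.00) + (6636.61)(207.59) + (4050.00)(45.00) = 3665923.94 mm³
x_c = 2559879.94 / 34086.61 = 75.10 mm
y_c = 3665923.94 / 34086.61 = 107.55 mm

x_c = 75.10 mm, y_c = 107.55 mm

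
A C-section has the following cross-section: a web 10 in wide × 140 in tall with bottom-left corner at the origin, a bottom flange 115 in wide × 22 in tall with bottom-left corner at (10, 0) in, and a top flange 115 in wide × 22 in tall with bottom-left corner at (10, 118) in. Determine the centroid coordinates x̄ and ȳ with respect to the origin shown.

x̄ = 53.96 in, ȳ = 70.00 in

web: A = 10 × 140 = 1400.00, centroid at (5.00, 70.00).
bottom flange: A = 115 × 22 = 2530.00, centroid at (67.50, 11.00).
top flange: A = 115 × 22 = 2530.00, centroid at (67.50, 129.00).
ΣA = 6460.00 in²
ΣAx̄ = (1400.00)(5.00) + (2530.00)(67.50) + (2530.00)(67.50) = 348550.00 in³
ΣAȳ = (1400.00)(70.00) + (2530.00)(11.00) + (2530.00)(129.00) = 452200.00 in³
x̄ = 348550.00 / 6460.00 = 53.96 in
ȳ = 452200.00 / 6460.00 = 70.00 in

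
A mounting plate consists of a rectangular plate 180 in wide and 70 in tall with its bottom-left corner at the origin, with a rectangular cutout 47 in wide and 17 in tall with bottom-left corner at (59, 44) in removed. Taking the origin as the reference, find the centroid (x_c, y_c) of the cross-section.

Part | A | x̄ᵢ | ȳᵢ | A·x̄ᵢ | A·ȳᵢ
plate | 12600.00 | 90.00 | 35.00 | 1134000.00 | 441000.00
hole | -799.00 | 82.50 | 52.50 | -65917.50 | -41947.50
Σ | 11801.00 |  |  | 1068082.50 | 399052.50
x_c = 1068082.50 / 11801.00 = 90.51 in
y_c = 399052.50 / 11801.00 = 33.82 in

x_c = 90.51 in, y_c = 33.82 in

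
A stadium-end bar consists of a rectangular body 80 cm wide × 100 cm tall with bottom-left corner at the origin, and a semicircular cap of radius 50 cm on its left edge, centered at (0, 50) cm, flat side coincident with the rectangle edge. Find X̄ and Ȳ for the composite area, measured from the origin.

rectangular body: A = 80 × 100 = 8000.00, centroid at (40.00, 50.00).
semicircular end: A = ½π·50² = 3926.99, centroid at (-21.22, 50.00).
ΣA = 11926.99 cm², ΣAX̄ = 236666.67 cm³, ΣAȲ = 596349.54 cm³.
X̄ = 236666.67/11926.99 = 19.84 cm; Ȳ = 596349.54/11926.99 = 50.00 cm.

X̄ = 19.84 cm, Ȳ = 50.00 cm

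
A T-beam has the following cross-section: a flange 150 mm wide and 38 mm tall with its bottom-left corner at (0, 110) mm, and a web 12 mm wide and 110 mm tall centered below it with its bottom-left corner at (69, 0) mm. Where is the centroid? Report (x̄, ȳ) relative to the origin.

x̄ = 75.00 mm, ȳ = 115.09 mm

web: A = 12 × 110 = 1320.00, centroid at (75.00, 55.00).
flange: A = 150 × 38 = 5700.00, centroid at (75.00, 129.00).
ΣA = 7020.00 mm², ΣAx̄ = 526500.00 mm³, ΣAȳ = 807900.00 mm³.
x̄ = 526500.00/7020.00 = 75.00 mm; ȳ = 807900.00/7020.00 = 115.09 mm.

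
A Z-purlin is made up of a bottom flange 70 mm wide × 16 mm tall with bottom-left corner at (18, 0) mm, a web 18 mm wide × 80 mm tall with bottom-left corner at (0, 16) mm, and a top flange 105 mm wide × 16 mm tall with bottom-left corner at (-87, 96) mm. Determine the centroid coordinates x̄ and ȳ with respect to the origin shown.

x̄ = 3.39 mm, ȳ = 62.34 mm

Part | A | x̄ᵢ | ȳᵢ | A·x̄ᵢ | A·ȳᵢ
bottom flange | 1120.00 | 53.00 | 8.00 | 59360.00 | 8960.00
web | 1440.00 | 9.00 | 56.00 | 12960.00 | 80640.00
top flange | 1680.00 | -34.50 | 104.00 | -57960.00 | 174720.00
Σ | 4240.00 |  |  | 14360.00 | 264320.00
x̄ = 14360.00 / 4240.00 = 3.39 mm
ȳ = 264320.00 / 4240.00 = 62.34 mm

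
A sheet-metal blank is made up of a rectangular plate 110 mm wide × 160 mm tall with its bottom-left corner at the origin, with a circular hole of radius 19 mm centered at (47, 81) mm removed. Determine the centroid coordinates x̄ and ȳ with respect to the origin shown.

x̄ = 55.55 mm, ȳ = 79.93 mm

plate: A = 110 × 160 = 17600.00, centroid at (55.00, 80.00).
hole: A = −π·19² = -1134.11, centroid at (47.00, 81.00).
ΣA = 16465.89 mm², ΣAx̄ = 914696.60 mm³, ΣAȳ = 1316136.69 mm³.
x̄ = 914696.60/16465.89 = 55.55 mm; ȳ = 1316136.69/16465.89 = 79.93 mm.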